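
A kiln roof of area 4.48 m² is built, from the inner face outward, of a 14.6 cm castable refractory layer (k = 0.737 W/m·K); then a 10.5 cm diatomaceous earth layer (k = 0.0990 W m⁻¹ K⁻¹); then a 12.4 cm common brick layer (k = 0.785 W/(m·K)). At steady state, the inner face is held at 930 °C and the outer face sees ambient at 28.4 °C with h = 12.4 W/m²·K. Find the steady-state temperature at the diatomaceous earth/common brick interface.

Series thermal resistances, inner to outer:
  R_castable refractory = L/(kA) = 0.146/(0.737·4.48) = 0.04422 K/W
  R_diatomaceous earth = L/(kA) = 0.105/(0.0990·4.48) = 0.2367 K/W
  R_common brick = L/(kA) = 0.124/(0.785·4.48) = 0.03526 K/W
  R_conv,out = 1/(hA) = 1/(12.4·4.48) = 0.01800 K/W
ΣR = 0.04422 + 0.2367 + 0.03526 + 0.01800 = 0.3342 K/W
Q = ΔT/ΣR = (930 °C − 28.4 °C)/0.3342 = 2698 W
From the inner boundary to the diatomaceous earth/common brick interface, ΣR_partial = 0.2809 K/W.
T_interface = T_in − Q·ΣR_partial = 930 °C − (2698)(0.2809) = 172 °C

T = 172 °C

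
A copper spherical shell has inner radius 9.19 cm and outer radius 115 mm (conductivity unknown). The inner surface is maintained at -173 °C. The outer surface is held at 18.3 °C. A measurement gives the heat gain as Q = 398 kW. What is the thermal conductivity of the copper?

ΣR = ΔT/Q = |-173 − 18.3|/3.98×10^5 = 4.807×10^-4 K/W
(1/r₁−1/r₂)/(4πk) = 4.807×10^-4 ⇒ k = 2.186/(4π·4.807×10^-4) = 362 W/m·K

k = 362 W/m·K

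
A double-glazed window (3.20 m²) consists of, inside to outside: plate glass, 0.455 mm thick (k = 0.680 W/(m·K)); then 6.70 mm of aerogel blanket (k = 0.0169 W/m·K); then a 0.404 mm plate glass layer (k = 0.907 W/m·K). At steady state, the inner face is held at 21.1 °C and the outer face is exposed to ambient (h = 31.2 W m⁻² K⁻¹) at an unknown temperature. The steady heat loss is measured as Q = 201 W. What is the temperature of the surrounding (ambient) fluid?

T_out = -5.89 °C

Series resistances:
  R_plate glass = L/(kA) = 4.55×10^-4/(0.680·3.20) = 2.091×10^-4 K/W
  R_aerogel blanket = L/(kA) = 0.00670/(0.0169·3.20) = 0.1239 K/W
  R_plate glass = L/(kA) = 4.04×10^-4/(0.907·3.20) = 1.392×10^-4 K/W
  R_conv,out = 1/(hA) = 1/(31.2·3.20) = 0.01002 K/W
ΣR = 0.1343 K/W
ΔT = Q·ΣR = 201 × 0.1343 = 26.99 K
Heat flows outward, so T_out = T_in − ΔT = 21.1 − 26.99 = -5.89 °C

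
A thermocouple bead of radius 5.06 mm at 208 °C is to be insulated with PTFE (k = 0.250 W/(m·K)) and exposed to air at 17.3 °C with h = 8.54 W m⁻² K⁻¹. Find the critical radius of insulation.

r_cr = 5.85 cm

For a sphere, r_cr = 2k_ins/h = 2·0.250/8.54 = 0.0585 m = 5.85 cm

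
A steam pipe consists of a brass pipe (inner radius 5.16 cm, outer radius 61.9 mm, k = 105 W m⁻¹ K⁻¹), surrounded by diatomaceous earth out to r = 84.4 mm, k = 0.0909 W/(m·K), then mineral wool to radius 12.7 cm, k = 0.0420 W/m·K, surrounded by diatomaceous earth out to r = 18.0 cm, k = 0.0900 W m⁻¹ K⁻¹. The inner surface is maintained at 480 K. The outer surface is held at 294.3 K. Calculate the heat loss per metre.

Q' = 68.6 W/m

Series thermal resistances, inner to outer:
  R'_brass = ln(0.0619/0.0516)/(2πk) = 0.1820/(2π·105) = 2.759×10^-4 m·K/W
  R'_diatomaceous earth = ln(0.0844/0.0619)/(2πk) = 0.3100/(2π·0.0909) = 0.5429 m·K/W
  R'_mineral wool = ln(0.127/0.0844)/(2πk) = 0.4086/(2π·0.0420) = 1.548 m·K/W
  R'_diatomaceous earth = ln(0.180/0.127)/(2πk) = 0.3488/(2π·0.0900) = 0.6168 m·K/W
ΣR = 2.759×10^-4 + 0.5429 + 1.548 + 0.6168 = 2.708 m·K/W
Q' = ΔT/ΣR = (480 K − 294.3 K)/2.708 = 68.6 W/m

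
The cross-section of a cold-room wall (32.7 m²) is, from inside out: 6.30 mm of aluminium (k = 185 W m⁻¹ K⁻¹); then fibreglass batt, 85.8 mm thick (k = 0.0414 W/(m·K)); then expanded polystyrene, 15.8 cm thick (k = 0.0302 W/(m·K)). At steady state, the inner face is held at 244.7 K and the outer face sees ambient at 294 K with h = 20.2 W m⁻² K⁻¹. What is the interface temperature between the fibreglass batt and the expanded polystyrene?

T = 258.6 K

Resistance network (inner→outer):
  R_aluminium = L/(kA) = 0.00630/(185·32.7) = 1.041×10^-6 K/W
  R_fibreglass batt = L/(kA) = 0.0858/(0.0414·32.7) = 0.06338 K/W
  R_expanded polystyrene = L/(kA) = 0.158/(0.0302·32.7) = 0.1600 K/W
  R_conv,out = 1/(hA) = 1/(20.2·32.7) = 0.001514 K/W
ΣR = 1.041×10^-6 + 0.06338 + 0.1600 + 0.001514 = 0.2249 K/W
Q = ΔT/ΣR = (244.7 K − 294 K)/0.2249 = -219.2 W
From the inner boundary to the fibreglass batt/expanded polystyrene interface, ΣR_partial = 0.06338 K/W.
T_interface = T_in − Q·ΣR_partial = 244.7 K − (-219.2)(0.06338) = 258.6 K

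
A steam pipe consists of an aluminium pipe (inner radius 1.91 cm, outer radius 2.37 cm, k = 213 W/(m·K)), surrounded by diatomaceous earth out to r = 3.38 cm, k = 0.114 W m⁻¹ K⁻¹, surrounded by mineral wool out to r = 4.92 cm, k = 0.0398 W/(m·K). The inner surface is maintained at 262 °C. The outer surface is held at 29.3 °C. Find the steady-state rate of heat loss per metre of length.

Series thermal resistances, inner to outer:
  R'_aluminium = ln(0.0237/0.0191)/(2πk) = 0.2158/(2π·213) = 1.612×10^-4 m·K/W
  R'_diatomaceous earth = ln(0.0338/0.0237)/(2πk) = 0.3550/(2π·0.114) = 0.4956 m·K/W
  R'_mineral wool = ln(0.0492/0.0338)/(2πk) = 0.3754/(2π·0.0398) = 1.501 m·K/W
ΣR = 1.612×10^-4 + 0.4956 + 1.501 = 1.997 m·K/W
Q' = ΔT/ΣR = (262 °C − 29.3 °C)/1.997 = 117 W/m

Q' = 117 W/m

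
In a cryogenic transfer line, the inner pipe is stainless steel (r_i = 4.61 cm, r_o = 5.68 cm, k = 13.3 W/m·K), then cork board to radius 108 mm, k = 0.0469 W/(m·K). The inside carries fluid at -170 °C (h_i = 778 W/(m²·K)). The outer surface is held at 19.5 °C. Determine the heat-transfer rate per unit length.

Resistance network (inner→outer):
  R'_conv,in = 1/(2πr h) = 1/(2π·0.0461·778) = 0.004438 m·K/W
  R'_stainless steel = ln(0.0568/0.0461)/(2πk) = 0.2087/(2π·13.3) = 0.002498 m·K/W
  R'_cork board = ln(0.108/0.0568)/(2πk) = 0.6426/(2π·0.0469) = 2.181 m·K/W
ΣR = 0.004438 + 0.002498 + 2.181 = 2.188 m·K/W
Q' = ΔT/ΣR = (-170 °C − 19.5 °C)/2.188 = -86.6 W/m
(Negative Q' ⇒ heat flows inward; heat gain = 86.6 W/m.)

Q' = 86.6 W/m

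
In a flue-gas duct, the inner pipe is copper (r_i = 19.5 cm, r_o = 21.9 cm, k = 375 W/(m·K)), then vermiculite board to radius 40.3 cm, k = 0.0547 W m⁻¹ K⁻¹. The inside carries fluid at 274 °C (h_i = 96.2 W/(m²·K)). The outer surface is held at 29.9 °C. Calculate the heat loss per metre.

Q' = 137 W/m

Series thermal resistances, inner to outer:
  R'_conv,in = 1/(2πr h) = 1/(2π·0.195·96.2) = 0.008484 m·K/W
  R'_copper = ln(0.219/0.195)/(2πk) = 0.1161/(2π·375) = 4.926×10^-5 m·K/W
  R'_vermiculite board = ln(0.403/0.219)/(2πk) = 0.6099/(2π·0.0547) = 1.774 m·K/W
ΣR = 0.008484 + 4.926×10^-5 + 1.774 = 1.783 m·K/W
Q' = ΔT/ΣR = (274 °C − 29.9 °C)/1.783 = 137 W/m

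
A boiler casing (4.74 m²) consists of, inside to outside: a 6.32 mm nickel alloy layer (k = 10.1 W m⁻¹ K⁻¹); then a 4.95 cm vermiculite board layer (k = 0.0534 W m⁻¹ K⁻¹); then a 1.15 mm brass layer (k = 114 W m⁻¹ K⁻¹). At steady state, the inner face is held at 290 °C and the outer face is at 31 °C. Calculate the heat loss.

Q = 1320 W

Treat each layer as a resistance in series:
  R_nickel alloy = L/(kA) = 0.00632/(10.1·4.74) = 1.320×10^-4 K/W
  R_vermiculite board = L/(kA) = 0.0495/(0.0534·4.74) = 0.1956 K/W
  R_brass = L/(kA) = 0.00115/(114·4.74) = 2.128×10^-6 K/W
ΣR = 1.320×10^-4 + 0.1956 + 2.128×10^-6 = 0.1957 K/W
Q = ΔT/ΣR = (290 °C − 31 °C)/0.1957 = 1320 W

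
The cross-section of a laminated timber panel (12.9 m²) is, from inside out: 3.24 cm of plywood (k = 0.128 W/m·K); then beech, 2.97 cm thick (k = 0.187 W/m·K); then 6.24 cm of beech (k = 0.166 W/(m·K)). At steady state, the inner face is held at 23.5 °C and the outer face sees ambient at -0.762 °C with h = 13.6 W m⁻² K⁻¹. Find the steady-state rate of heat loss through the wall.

Treat each layer as a resistance in series:
  R_plywood = L/(kA) = 0.0324/(0.128·12.9) = 0.01962 K/W
  R_beech = L/(kA) = 0.0297/(0.187·12.9) = 0.01231 K/W
  R_beech = L/(kA) = 0.0624/(0.166·12.9) = 0.02914 K/W
  R_conv,out = 1/(hA) = 1/(13.6·12.9) = 0.005700 K/W
ΣR = 0.01962 + 0.01231 + 0.02914 + 0.005700 = 0.06677 K/W
Q = ΔT/ΣR = (23.5 °C − -0.762 °C)/0.06677 = 363 W

Q = 363 W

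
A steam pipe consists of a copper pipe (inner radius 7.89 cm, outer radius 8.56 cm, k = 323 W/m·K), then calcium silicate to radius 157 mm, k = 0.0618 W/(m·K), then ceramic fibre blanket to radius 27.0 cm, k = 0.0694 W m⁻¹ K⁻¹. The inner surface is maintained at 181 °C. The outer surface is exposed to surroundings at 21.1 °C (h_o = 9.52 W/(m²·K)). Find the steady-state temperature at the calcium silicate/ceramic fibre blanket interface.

T = 93.9 °C

Resistance network (inner→outer):
  R'_copper = ln(0.0856/0.0789)/(2πk) = 0.08150/(2π·323) = 4.016×10^-5 m·K/W
  R'_calcium silicate = ln(0.157/0.0856)/(2πk) = 0.6066/(2π·0.0618) = 1.562 m·K/W
  R'_ceramic fibre blanket = ln(0.270/0.157)/(2πk) = 0.5422/(2π·0.0694) = 1.243 m·K/W
  R'_conv,out = 1/(2πr h) = 1/(2π·0.270·9.52) = 0.06192 m·K/W
ΣR = 4.016×10^-5 + 1.562 + 1.243 + 0.06192 = 2.867 m·K/W
Q' = ΔT/ΣR = (181 °C − 21.1 °C)/2.867 = 55.77 W/m
From the inner boundary to the calcium silicate/ceramic fibre blanket interface, ΣR_partial = 1.562 m·K/W.
T_interface = T_in − Q'·ΣR_partial = 181 °C − (55.77)(1.562) = 93.9 °C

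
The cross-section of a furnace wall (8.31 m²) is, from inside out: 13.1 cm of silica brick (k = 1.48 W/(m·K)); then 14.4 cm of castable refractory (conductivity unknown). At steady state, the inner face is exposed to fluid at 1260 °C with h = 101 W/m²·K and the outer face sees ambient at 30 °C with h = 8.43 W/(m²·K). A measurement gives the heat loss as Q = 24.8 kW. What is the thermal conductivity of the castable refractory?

ΣR = ΔT/Q = |1260 − 30|/24800 = 0.04960 K/W
Known resistances:
  R_conv,in = 1/(hA) = 1/(101·8.31) = 0.001191 K/W
  R_silica brick = L/(kA) = 0.131/(1.48·8.31) = 0.01065 K/W
  R_conv,out = 1/(hA) = 1/(8.43·8.31) = 0.01427 K/W
R_castable refractory = ΣR − ΣR_known = 0.04960 − 0.02611 = 0.02349 K/W
L/(kA) = 0.02349 ⇒ k = 0.144/(0.02349·8.31) = 0.738 W/m·K

k = 0.738 W/m·K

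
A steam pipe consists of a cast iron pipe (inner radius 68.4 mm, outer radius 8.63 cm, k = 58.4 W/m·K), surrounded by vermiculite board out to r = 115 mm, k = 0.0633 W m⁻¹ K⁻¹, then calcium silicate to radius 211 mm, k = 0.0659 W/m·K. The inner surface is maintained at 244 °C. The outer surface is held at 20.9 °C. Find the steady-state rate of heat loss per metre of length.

Series thermal resistances, inner to outer:
  R'_cast iron = ln(0.0863/0.0684)/(2πk) = 0.2325/(2π·58.4) = 6.335×10^-4 m·K/W
  R'_vermiculite board = ln(0.115/0.0863)/(2πk) = 0.2871/(2π·0.0633) = 0.7219 m·K/W
  R'_calcium silicate = ln(0.211/0.115)/(2πk) = 0.6069/(2π·0.0659) = 1.466 m·K/W
ΣR = 6.335×10^-4 + 0.7219 + 1.466 = 2.189 m·K/W
Q' = ΔT/ΣR = (244 °C − 20.9 °C)/2.189 = 102 W/m

Q' = 102 W/m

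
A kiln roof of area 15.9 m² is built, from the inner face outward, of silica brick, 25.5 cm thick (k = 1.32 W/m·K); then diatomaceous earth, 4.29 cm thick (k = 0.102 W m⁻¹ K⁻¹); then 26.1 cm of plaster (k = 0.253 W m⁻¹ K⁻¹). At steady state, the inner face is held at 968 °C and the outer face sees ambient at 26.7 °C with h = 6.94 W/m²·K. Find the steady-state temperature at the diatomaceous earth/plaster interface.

T = 645 °C

Series thermal resistances, inner to outer:
  R_silica brick = L/(kA) = 0.255/(1.32·15.9) = 0.01215 K/W
  R_diatomaceous earth = L/(kA) = 0.0429/(0.102·15.9) = 0.02645 K/W
  R_plaster = L/(kA) = 0.261/(0.253·15.9) = 0.06488 K/W
  R_conv,out = 1/(hA) = 1/(6.94·15.9) = 0.009062 K/W
ΣR = 0.01215 + 0.02645 + 0.06488 + 0.009062 = 0.1125 K/W
Q = ΔT/ΣR = (968 °C − 26.7 °C)/0.1125 = 8367 W
From the inner boundary to the diatomaceous earth/plaster interface, ΣR_partial = 0.03860 K/W.
T_interface = T_in − Q·ΣR_partial = 968 °C − (8367)(0.03860) = 645 °C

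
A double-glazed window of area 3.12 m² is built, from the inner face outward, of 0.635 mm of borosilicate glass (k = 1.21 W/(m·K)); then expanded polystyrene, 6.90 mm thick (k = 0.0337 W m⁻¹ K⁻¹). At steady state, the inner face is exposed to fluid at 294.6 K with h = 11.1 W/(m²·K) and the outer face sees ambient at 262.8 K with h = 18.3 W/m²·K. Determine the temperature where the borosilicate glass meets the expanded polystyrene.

Series thermal resistances, inner to outer:
  R_conv,in = 1/(hA) = 1/(11.1·3.12) = 0.02888 K/W
  R_borosilicate glass = L/(kA) = 6.35×10^-4/(1.21·3.12) = 1.682×10^-4 K/W
  R_expanded polystyrene = L/(kA) = 0.00690/(0.0337·3.12) = 0.06562 K/W
  R_conv,out = 1/(hA) = 1/(18.3·3.12) = 0.01751 K/W
ΣR = 0.02888 + 1.682×10^-4 + 0.06562 + 0.01751 = 0.1122 K/W
Q = ΔT/ΣR = (294.6 K − 262.8 K)/0.1122 = 283.4 W
From the inner boundary to the borosilicate glass/expanded polystyrene interface, ΣR_partial = 0.02905 K/W.
T_interface = T_in − Q·ΣR_partial = 294.6 K − (283.4)(0.02905) = 286.4 K

T = 286.4 K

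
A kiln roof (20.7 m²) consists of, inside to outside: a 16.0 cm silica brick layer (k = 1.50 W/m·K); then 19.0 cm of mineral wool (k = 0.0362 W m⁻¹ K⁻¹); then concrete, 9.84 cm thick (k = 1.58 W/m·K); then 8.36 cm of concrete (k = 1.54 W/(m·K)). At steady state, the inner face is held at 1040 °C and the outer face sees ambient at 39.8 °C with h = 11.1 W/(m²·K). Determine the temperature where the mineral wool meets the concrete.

T = 77 °C

Resistance network (inner→outer):
  R_silica brick = L/(kA) = 0.160/(1.50·20.7) = 0.005153 K/W
  R_mineral wool = L/(kA) = 0.190/(0.0362·20.7) = 0.2536 K/W
  R_concrete = L/(kA) = 0.0984/(1.58·20.7) = 0.003009 K/W
  R_concrete = L/(kA) = 0.0836/(1.54·20.7) = 0.002622 K/W
  R_conv,out = 1/(hA) = 1/(11.1·20.7) = 0.004352 K/W
ΣR = 0.005153 + 0.2536 + 0.003009 + 0.002622 + 0.004352 = 0.2687 K/W
Q = ΔT/ΣR = (1040 °C − 39.8 °C)/0.2687 = 3722 W
From the inner boundary to the mineral wool/concrete interface, ΣR_partial = 0.2588 K/W.
T_interface = T_in − Q·ΣR_partial = 1040 °C − (3722)(0.2588) = 77 °C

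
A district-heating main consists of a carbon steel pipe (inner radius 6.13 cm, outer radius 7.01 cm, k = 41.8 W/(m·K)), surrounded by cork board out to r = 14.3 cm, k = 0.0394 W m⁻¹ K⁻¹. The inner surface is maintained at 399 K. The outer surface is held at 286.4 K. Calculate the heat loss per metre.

Q' = 39.1 W/m

Series thermal resistances, inner to outer:
  R'_carbon steel = ln(0.0701/0.0613)/(2πk) = 0.1341/(2π·41.8) = 5.108×10^-4 m·K/W
  R'_cork board = ln(0.143/0.0701)/(2πk) = 0.7129/(2π·0.0394) = 2.880 m·K/W
ΣR = 5.108×10^-4 + 2.880 = 2.881 m·K/W
Q' = ΔT/ΣR = (399 K − 286.4 K)/2.881 = 39.1 W/m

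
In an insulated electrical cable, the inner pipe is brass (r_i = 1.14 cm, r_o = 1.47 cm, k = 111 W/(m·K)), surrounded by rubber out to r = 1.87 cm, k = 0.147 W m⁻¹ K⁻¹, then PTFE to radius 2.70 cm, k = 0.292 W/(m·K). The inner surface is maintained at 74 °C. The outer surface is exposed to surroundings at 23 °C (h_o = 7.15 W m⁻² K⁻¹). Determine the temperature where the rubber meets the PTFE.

T = 63.6 °C

Treat each layer as a resistance in series:
  R'_brass = ln(0.0147/0.0114)/(2πk) = 0.2542/(2π·111) = 3.645×10^-4 m·K/W
  R'_rubber = ln(0.0187/0.0147)/(2πk) = 0.2407/(2π·0.147) = 0.2606 m·K/W
  R'_PTFE = ln(0.0270/0.0187)/(2πk) = 0.3673/(2π·0.292) = 0.2002 m·K/W
  R'_conv,out = 1/(2πr h) = 1/(2π·0.0270·7.15) = 0.8244 m·K/W
ΣR = 3.645×10^-4 + 0.2606 + 0.2002 + 0.8244 = 1.286 m·K/W
Q' = ΔT/ΣR = (74 °C − 23 °C)/1.286 = 39.66 W/m
From the inner boundary to the rubber/PTFE interface, ΣR_partial = 0.2610 m·K/W.
T_interface = T_in − Q'·ΣR_partial = 74 °C − (39.66)(0.2610) = 63.6 °C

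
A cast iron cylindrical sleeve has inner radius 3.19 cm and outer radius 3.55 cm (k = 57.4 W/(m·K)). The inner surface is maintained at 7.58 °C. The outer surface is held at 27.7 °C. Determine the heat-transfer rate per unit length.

Q' = 2πk·ΔT/ln(r₂/r₁) = 2π × 57.4 × 20.12 / ln(0.0355/0.0319) = 67900 W/m

Q' = 67900 W/m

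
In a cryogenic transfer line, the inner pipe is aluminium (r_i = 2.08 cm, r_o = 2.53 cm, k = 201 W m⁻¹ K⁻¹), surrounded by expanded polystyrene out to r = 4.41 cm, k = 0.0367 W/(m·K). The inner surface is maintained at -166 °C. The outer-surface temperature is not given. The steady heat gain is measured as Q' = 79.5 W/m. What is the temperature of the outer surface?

T_out = 25.6 °C

Sum the resistances:
  R'_aluminium = ln(0.0253/0.0208)/(2πk) = 0.1959/(2π·201) = 1.551×10^-4 m·K/W
  R'_expanded polystyrene = ln(0.0441/0.0253)/(2πk) = 0.5557/(2π·0.0367) = 2.410 m·K/W
ΣR = 2.410 m·K/W
ΔT = Q'·ΣR = 79.5 × 2.410 = 191.6 K
Heat flows inward, so T_out = T_in + ΔT = -166 + 191.6 = 25.6 °C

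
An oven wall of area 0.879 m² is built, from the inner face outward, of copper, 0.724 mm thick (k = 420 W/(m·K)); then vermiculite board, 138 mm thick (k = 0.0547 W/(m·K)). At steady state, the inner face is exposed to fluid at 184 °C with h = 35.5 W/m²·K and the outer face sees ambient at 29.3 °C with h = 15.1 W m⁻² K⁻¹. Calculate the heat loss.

Treat each layer as a resistance in series:
  R_conv,in = 1/(hA) = 1/(35.5·0.879) = 0.03205 K/W
  R_copper = L/(kA) = 7.24×10^-4/(420·0.879) = 1.961×10^-6 K/W
  R_vermiculite board = L/(kA) = 0.138/(0.0547·0.879) = 2.870 K/W
  R_conv,out = 1/(hA) = 1/(15.1·0.879) = 0.07534 K/W
ΣR = 0.03205 + 1.961×10^-6 + 2.870 + 0.07534 = 2.977 K/W
Q = ΔT/ΣR = (184 °C − 29.3 °C)/2.977 = 52.0 W

Q = 52.0 W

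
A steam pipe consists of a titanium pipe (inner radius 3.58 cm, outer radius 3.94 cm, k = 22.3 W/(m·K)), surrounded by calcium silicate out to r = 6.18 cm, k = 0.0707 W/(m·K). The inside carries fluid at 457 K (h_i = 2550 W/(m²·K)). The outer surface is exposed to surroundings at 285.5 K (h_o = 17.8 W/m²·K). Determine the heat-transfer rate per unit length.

Series thermal resistances, inner to outer:
  R'_conv,in = 1/(2πr h) = 1/(2π·0.0358·2550) = 0.001743 m·K/W
  R'_titanium = ln(0.0394/0.0358)/(2πk) = 0.09582/(2π·22.3) = 6.839×10^-4 m·K/W
  R'_calcium silicate = ln(0.0618/0.0394)/(2πk) = 0.4501/(2π·0.0707) = 1.013 m·K/W
  R'_conv,out = 1/(2πr h) = 1/(2π·0.0618·17.8) = 0.1447 m·K/W
ΣR = 0.001743 + 6.839×10^-4 + 1.013 + 0.1447 = 1.160 m·K/W
Q' = ΔT/ΣR = (457 K − 285.5 K)/1.160 = 148 W/m

Q' = 148 W/m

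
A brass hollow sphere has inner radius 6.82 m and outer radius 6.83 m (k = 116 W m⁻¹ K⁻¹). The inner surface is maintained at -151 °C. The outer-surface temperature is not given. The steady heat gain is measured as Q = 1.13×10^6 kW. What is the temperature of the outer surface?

T_out = 15.4 °C

Sum the resistances:
  R_brass = (1/6.82 − 1/6.83)/(4πk) = 2.147×10^-4/(4π·116) = 1.473×10^-7 K/W
ΣR = 1.473×10^-7 K/W
ΔT = Q·ΣR = 1.13×10^9 × 1.473×10^-7 = 166.4 K
Heat flows inward, so T_out = T_in + ΔT = -151 + 166.4 = 15.4 °C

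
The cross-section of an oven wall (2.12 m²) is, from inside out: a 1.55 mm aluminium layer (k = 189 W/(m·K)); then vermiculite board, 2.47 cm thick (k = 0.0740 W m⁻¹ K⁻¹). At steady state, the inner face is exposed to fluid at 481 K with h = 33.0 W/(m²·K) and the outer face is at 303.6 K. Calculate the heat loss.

Resistance network (inner→outer):
  R_conv,in = 1/(hA) = 1/(33.0·2.12) = 0.01429 K/W
  R_aluminium = L/(kA) = 0.00155/(189·2.12) = 3.868×10^-6 K/W
  R_vermiculite board = L/(kA) = 0.0247/(0.0740·2.12) = 0.1574 K/W
ΣR = 0.01429 + 3.868×10^-6 + 0.1574 = 0.1717 K/W
Q = ΔT/ΣR = (481 K − 303.6 K)/0.1717 = 1030 W

Q = 1030 W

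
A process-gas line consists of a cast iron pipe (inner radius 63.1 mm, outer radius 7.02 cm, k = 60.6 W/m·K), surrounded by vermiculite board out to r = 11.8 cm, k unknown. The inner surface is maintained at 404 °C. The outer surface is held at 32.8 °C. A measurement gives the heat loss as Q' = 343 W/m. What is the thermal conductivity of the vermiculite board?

ΣR = ΔT/Q' = |404 − 32.8|/343 = 1.082 m·K/W
Known resistances:
  R'_cast iron = ln(0.0702/0.0631)/(2πk) = 0.1066/(2π·60.6) = 2.800×10^-4 m·K/W
R_vermiculite board = ΣR − ΣR_known = 1.082 − 2.800×10^-4 = 1.082 m·K/W
ln(r₂/r₁)/(2πk) = 1.082 ⇒ k = 0.5193/(2π·1.082) = 0.0764 W/m·K

k = 0.0764 W/m·K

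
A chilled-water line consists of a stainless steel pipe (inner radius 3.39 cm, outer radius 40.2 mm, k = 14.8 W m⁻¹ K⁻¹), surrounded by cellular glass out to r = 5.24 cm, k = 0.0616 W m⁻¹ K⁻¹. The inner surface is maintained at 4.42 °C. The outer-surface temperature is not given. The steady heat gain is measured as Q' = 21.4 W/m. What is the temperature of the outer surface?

T_out = 19.1 °C

Sum the resistances:
  R'_stainless steel = ln(0.0402/0.0339)/(2πk) = 0.1705/(2π·14.8) = 0.001833 m·K/W
  R'_cellular glass = ln(0.0524/0.0402)/(2πk) = 0.2650/(2π·0.0616) = 0.6848 m·K/W
ΣR = 0.6866 m·K/W
ΔT = Q'·ΣR = 21.4 × 0.6866 = 14.69 K
Heat flows inward, so T_out = T_in + ΔT = 4.42 + 14.69 = 19.1 °C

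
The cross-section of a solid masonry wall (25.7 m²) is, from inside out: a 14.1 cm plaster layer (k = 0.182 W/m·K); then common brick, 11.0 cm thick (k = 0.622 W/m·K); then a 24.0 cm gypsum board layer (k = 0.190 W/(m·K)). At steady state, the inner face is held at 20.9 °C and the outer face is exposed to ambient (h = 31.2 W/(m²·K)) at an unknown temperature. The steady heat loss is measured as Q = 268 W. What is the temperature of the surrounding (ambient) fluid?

T_out = -2.53 °C

Series resistances:
  R_plaster = L/(kA) = 0.141/(0.182·25.7) = 0.03014 K/W
  R_common brick = L/(kA) = 0.110/(0.622·25.7) = 0.006881 K/W
  R_gypsum board = L/(kA) = 0.240/(0.190·25.7) = 0.04915 K/W
  R_conv,out = 1/(hA) = 1/(31.2·25.7) = 0.001247 K/W
ΣR = 0.08742 K/W
ΔT = Q·ΣR = 268 × 0.08742 = 23.43 K
Heat flows outward, so T_out = T_in − ΔT = 20.9 − 23.43 = -2.53 °C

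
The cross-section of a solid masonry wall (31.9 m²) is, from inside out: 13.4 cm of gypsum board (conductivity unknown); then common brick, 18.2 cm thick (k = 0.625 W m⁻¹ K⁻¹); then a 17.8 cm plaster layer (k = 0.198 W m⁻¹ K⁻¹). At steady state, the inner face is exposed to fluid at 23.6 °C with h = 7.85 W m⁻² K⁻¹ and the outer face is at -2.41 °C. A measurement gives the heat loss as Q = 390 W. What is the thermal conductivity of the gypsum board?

ΣR = ΔT/Q = |23.6 − -2.41|/390 = 0.06669 K/W
Known resistances:
  R_conv,in = 1/(hA) = 1/(7.85·31.9) = 0.003993 K/W
  R_common brick = L/(kA) = 0.182/(0.625·31.9) = 0.009129 K/W
  R_plaster = L/(kA) = 0.178/(0.198·31.9) = 0.02818 K/W
R_gypsum board = ΣR − ΣR_known = 0.06669 − 0.04130 = 0.02539 K/W
L/(kA) = 0.02539 ⇒ k = 0.134/(0.02539·31.9) = 0.165 W/m·K

k = 0.165 W/m·K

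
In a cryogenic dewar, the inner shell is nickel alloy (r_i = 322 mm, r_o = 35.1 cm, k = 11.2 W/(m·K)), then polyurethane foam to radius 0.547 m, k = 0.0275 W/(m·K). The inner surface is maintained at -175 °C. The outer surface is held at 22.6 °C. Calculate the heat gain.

Treat each layer as a resistance in series:
  R_nickel alloy = (1/0.322 − 1/0.351)/(4πk) = 0.2566/(4π·11.2) = 0.001823 K/W
  R_polyurethane foam = (1/0.351 − 1/0.547)/(4πk) = 1.021/(4π·0.0275) = 2.954 K/W
ΣR = 0.001823 + 2.954 = 2.956 K/W
Q = ΔT/ΣR = (-175 °C − 22.6 °C)/2.956 = -66.8 W
(Negative Q ⇒ heat flows inward; heat gain = 66.8 W.)

Q = 66.8 W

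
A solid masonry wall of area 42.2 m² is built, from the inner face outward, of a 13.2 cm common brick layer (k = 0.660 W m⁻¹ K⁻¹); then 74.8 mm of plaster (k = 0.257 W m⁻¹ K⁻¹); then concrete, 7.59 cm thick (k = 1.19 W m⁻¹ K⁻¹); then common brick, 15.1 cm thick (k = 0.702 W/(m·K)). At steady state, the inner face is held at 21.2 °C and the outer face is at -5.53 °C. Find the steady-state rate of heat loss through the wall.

Series thermal resistances, inner to outer:
  R_common brick = L/(kA) = 0.132/(0.660·42.2) = 0.004739 K/W
  R_plaster = L/(kA) = 0.0748/(0.257·42.2) = 0.006897 K/W
  R_concrete = L/(kA) = 0.0759/(1.19·42.2) = 0.001511 K/W
  R_common brick = L/(kA) = 0.151/(0.702·42.2) = 0.005097 K/W
ΣR = 0.004739 + 0.006897 + 0.001511 + 0.005097 = 0.01824 K/W
Q = ΔT/ΣR = (21.2 °C − -5.53 °C)/0.01824 = 1470 W

Q = 1470 W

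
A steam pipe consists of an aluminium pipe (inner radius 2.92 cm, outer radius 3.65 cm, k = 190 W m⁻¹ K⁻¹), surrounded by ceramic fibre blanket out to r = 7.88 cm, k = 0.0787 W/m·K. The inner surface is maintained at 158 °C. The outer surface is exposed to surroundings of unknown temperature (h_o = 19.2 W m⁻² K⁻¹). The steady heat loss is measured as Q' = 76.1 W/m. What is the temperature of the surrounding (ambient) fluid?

T_out = 31.5 °C

Sum the resistances:
  R'_aluminium = ln(0.0365/0.0292)/(2πk) = 0.2231/(2π·190) = 1.869×10^-4 m·K/W
  R'_ceramic fibre blanket = ln(0.0788/0.0365)/(2πk) = 0.7696/(2π·0.0787) = 1.556 m·K/W
  R'_conv,out = 1/(2πr h) = 1/(2π·0.0788·19.2) = 0.1052 m·K/W
ΣR = 1.662 m·K/W
ΔT = Q'·ΣR = 76.1 × 1.662 = 126.5 K
Heat flows outward, so T_out = T_in − ΔT = 158 − 126.5 = 31.5 °C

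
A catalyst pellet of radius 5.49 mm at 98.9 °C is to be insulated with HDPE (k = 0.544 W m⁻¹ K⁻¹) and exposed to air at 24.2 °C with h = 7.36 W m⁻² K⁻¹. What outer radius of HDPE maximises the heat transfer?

For a sphere, r_cr = 2k_ins/h = 2·0.544/7.36 = 0.148 m = 14.8 cm

r_cr = 14.8 cm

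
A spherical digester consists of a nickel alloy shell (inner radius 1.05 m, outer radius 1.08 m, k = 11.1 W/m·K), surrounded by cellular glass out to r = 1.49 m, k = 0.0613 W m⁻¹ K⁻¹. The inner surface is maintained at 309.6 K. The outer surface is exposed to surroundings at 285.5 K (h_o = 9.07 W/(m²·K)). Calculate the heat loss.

Treat each layer as a resistance in series:
  R_nickel alloy = (1/1.05 − 1/1.08)/(4πk) = 0.02646/(4π·11.1) = 1.897×10^-4 K/W
  R_cellular glass = (1/1.08 − 1/1.49)/(4πk) = 0.2548/(4π·0.0613) = 0.3308 K/W
  R_conv,out = 1/(4πr²h) = 1/(4π·1.49²·9.07) = 0.003952 K/W
ΣR = 1.897×10^-4 + 0.3308 + 0.003952 = 0.3349 K/W
Q = ΔT/ΣR = (309.6 K − 285.5 K)/0.3349 = 72.0 W

Q = 72.0 W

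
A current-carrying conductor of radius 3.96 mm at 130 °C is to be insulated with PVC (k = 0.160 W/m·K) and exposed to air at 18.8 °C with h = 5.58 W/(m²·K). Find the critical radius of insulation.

For a cylinder, r_cr = k_ins/h = 0.160/5.58 = 0.0287 m = 2.87 cm

r_cr = 2.87 cm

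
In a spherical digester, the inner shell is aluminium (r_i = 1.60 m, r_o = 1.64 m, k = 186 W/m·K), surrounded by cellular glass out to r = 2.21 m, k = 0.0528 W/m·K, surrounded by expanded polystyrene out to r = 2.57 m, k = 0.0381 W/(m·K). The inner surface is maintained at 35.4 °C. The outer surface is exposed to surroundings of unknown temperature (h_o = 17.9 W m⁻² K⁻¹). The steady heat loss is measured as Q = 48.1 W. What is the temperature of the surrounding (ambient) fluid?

T_out = 17.6 °C

Sum the resistances:
  R_aluminium = (1/1.60 − 1/1.64)/(4πk) = 0.01524/(4π·186) = 6.522×10^-6 K/W
  R_cellular glass = (1/1.64 − 1/2.21)/(4πk) = 0.1573/(4π·0.0528) = 0.2370 K/W
  R_expanded polystyrene = (1/2.21 − 1/2.57)/(4πk) = 0.06338/(4π·0.0381) = 0.1324 K/W
  R_conv,out = 1/(4πr²h) = 1/(4π·2.57²·17.9) = 6.731×10^-4 K/W
ΣR = 0.3701 K/W
ΔT = Q·ΣR = 48.1 × 0.3701 = 17.80 K
Heat flows outward, so T_out = T_in − ΔT = 35.4 − 17.80 = 17.6 °C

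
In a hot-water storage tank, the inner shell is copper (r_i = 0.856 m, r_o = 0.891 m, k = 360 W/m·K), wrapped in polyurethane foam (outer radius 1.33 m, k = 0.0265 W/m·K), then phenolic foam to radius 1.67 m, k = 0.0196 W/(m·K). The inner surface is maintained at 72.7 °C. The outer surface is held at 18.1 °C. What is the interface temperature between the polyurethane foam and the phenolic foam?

T = 37.7 °C

Resistance network (inner→outer):
  R_copper = (1/0.856 − 1/0.891)/(4πk) = 0.04589/(4π·360) = 1.014×10^-5 K/W
  R_polyurethane foam = (1/0.891 − 1/1.33)/(4πk) = 0.3705/(4π·0.0265) = 1.112 K/W
  R_phenolic foam = (1/1.33 − 1/1.67)/(4πk) = 0.1531/(4π·0.0196) = 0.6215 K/W
ΣR = 1.014×10^-5 + 1.112 + 0.6215 = 1.734 K/W
Q = ΔT/ΣR = (72.7 °C − 18.1 °C)/1.734 = 31.49 W
From the inner boundary to the polyurethane foam/phenolic foam interface, ΣR_partial = 1.112 K/W.
T_interface = T_in − Q·ΣR_partial = 72.7 °C − (31.49)(1.112) = 37.7 °C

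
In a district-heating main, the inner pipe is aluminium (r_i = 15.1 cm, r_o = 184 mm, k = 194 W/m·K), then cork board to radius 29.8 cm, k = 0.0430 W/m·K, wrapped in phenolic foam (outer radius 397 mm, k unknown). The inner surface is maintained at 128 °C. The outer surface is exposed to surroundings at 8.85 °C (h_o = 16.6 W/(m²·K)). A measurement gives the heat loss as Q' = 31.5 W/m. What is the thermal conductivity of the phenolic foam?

k = 0.0231 W/m·K

ΣR = ΔT/Q' = |128 − 8.85|/31.5 = 3.783 m·K/W
Known resistances:
  R'_aluminium = ln(0.184/0.151)/(2πk) = 0.1977/(2π·194) = 1.622×10^-4 m·K/W
  R'_cork board = ln(0.298/0.184)/(2πk) = 0.4822/(2π·0.0430) = 1.785 m·K/W
  R'_conv,out = 1/(2πr h) = 1/(2π·0.397·16.6) = 0.02415 m·K/W
R_phenolic foam = ΣR − ΣR_known = 3.783 − 1.809 = 1.974 m·K/W
ln(r₂/r₁)/(2πk) = 1.974 ⇒ k = 0.2868/(2π·1.974) = 0.0231 W/m·K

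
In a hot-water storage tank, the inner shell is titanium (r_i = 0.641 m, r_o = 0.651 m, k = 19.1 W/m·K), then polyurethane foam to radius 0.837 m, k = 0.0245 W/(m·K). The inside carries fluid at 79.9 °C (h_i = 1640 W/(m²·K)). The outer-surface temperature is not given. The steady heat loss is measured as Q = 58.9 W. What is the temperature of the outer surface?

T_out = 14.6 °C

Sum the resistances:
  R_conv,in = 1/(4πr²h) = 1/(4π·0.641²·1640) = 1.181×10^-4 K/W
  R_titanium = (1/0.641 − 1/0.651)/(4πk) = 0.02396/(4π·19.1) = 9.984×10^-5 K/W
  R_polyurethane foam = (1/0.651 − 1/0.837)/(4πk) = 0.3414/(4π·0.0245) = 1.109 K/W
ΣR = 1.109 K/W
ΔT = Q·ΣR = 58.9 × 1.109 = 65.32 K
Heat flows outward, so T_out = T_in − ΔT = 79.9 − 65.32 = 14.6 °C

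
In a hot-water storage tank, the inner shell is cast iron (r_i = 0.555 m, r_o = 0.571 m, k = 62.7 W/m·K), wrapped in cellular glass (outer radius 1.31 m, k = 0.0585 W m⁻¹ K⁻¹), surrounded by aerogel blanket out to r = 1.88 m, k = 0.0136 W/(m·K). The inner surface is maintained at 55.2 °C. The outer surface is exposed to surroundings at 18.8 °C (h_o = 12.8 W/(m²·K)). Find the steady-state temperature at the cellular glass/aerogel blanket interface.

T = 37.1 °C

Resistance network (inner→outer):
  R_cast iron = (1/0.555 − 1/0.571)/(4πk) = 0.05049/(4π·62.7) = 6.408×10^-5 K/W
  R_cellular glass = (1/0.571 − 1/1.31)/(4πk) = 0.9880/(4π·0.0585) = 1.344 K/W
  R_aerogel blanket = (1/1.31 − 1/1.88)/(4πk) = 0.2314/(4π·0.0136) = 1.354 K/W
  R_conv,out = 1/(4πr²h) = 1/(4π·1.88²·12.8) = 0.001759 K/W
ΣR = 6.408×10^-5 + 1.344 + 1.354 + 0.001759 = 2.700 K/W
Q = ΔT/ΣR = (55.2 °C − 18.8 °C)/2.700 = 13.48 W
From the inner boundary to the cellular glass/aerogel blanket interface, ΣR_partial = 1.344 K/W.
T_interface = T_in − Q·ΣR_partial = 55.2 °C − (13.48)(1.344) = 37.1 °C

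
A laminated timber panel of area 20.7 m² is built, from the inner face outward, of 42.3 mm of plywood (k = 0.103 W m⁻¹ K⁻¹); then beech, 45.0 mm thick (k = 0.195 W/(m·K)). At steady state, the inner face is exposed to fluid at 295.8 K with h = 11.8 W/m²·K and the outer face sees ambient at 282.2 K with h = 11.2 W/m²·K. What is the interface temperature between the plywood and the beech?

T = 287.5 K

Treat each layer as a resistance in series:
  R_conv,in = 1/(hA) = 1/(11.8·20.7) = 0.004094 K/W
  R_plywood = L/(kA) = 0.0423/(0.103·20.7) = 0.01984 K/W
  R_beech = L/(kA) = 0.0450/(0.195·20.7) = 0.01115 K/W
  R_conv,out = 1/(hA) = 1/(11.2·20.7) = 0.004313 K/W
ΣR = 0.004094 + 0.01984 + 0.01115 + 0.004313 = 0.03940 K/W
Q = ΔT/ΣR = (295.8 K − 282.2 K)/0.03940 = 345.2 W
From the inner boundary to the plywood/beech interface, ΣR_partial = 0.02393 K/W.
T_interface = T_in − Q·ΣR_partial = 295.8 K − (345.2)(0.02393) = 287.5 K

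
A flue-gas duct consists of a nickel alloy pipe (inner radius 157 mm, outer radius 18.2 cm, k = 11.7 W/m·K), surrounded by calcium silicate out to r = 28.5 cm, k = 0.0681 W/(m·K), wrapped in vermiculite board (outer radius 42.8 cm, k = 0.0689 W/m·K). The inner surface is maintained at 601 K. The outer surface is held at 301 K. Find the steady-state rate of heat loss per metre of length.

Q' = 151 W/m

Resistance network (inner→outer):
  R'_nickel alloy = ln(0.182/0.157)/(2πk) = 0.1478/(2π·11.7) = 0.002010 m·K/W
  R'_calcium silicate = ln(0.285/0.182)/(2πk) = 0.4485/(2π·0.0681) = 1.048 m·K/W
  R'_vermiculite board = ln(0.428/0.285)/(2πk) = 0.4066/(2π·0.0689) = 0.9393 m·K/W
ΣR = 0.002010 + 1.048 + 0.9393 = 1.989 m·K/W
Q' = ΔT/ΣR = (601 K − 301 K)/1.989 = 151 W/m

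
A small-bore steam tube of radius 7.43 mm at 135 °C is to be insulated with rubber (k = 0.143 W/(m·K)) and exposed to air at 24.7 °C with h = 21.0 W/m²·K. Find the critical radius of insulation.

For a cylinder, r_cr = k_ins/h = 0.143/21.0 = 0.00681 m = 0.681 cm

r_cr = 0.681 cm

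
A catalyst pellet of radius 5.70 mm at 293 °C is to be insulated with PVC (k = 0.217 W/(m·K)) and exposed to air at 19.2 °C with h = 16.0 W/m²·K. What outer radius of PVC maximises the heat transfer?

r_cr = 2.71 cm

For a sphere, r_cr = 2k_ins/h = 2·0.217/16.0 = 0.0271 m = 2.71 cm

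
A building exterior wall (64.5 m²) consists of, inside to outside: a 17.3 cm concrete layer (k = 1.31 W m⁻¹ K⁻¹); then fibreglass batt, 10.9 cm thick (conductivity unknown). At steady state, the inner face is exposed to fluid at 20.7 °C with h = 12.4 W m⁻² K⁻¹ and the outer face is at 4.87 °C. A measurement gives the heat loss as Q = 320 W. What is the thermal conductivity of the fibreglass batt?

ΣR = ΔT/Q = |20.7 − 4.87|/320 = 0.04947 K/W
Known resistances:
  R_conv,in = 1/(hA) = 1/(12.4·64.5) = 0.001250 K/W
  R_concrete = L/(kA) = 0.173/(1.31·64.5) = 0.002047 K/W
R_fibreglass batt = ΣR − ΣR_known = 0.04947 − 0.003297 = 0.04617 K/W
L/(kA) = 0.04617 ⇒ k = 0.109/(0.04617·64.5) = 0.0366 W/m·K

k = 0.0366 W/m·K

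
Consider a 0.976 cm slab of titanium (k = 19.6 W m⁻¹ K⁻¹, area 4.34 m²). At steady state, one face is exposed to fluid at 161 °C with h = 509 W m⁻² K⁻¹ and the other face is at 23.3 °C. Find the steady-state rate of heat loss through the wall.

Series thermal resistances, inner to outer:
  R_conv,in = 1/(hA) = 1/(509·4.34) = 4.527×10^-4 K/W
  R_titanium = L/(kA) = 0.00976/(19.6·4.34) = 1.147×10^-4 K/W
ΣR = 4.527×10^-4 + 1.147×10^-4 = 5.674×10^-4 K/W
Q = ΔT/ΣR = (161 °C − 23.3 °C)/5.674×10^-4 = 2.43×10^5 W

Q = 2.43×10^5 W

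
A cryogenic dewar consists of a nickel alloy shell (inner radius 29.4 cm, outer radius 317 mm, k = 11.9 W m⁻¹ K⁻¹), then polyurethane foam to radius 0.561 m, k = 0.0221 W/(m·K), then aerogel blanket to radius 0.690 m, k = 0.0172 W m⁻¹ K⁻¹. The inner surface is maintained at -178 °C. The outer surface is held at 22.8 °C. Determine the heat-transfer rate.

Resistance network (inner→outer):
  R_nickel alloy = (1/0.294 − 1/0.317)/(4πk) = 0.2468/(4π·11.9) = 0.001650 K/W
  R_polyurethane foam = (1/0.317 − 1/0.561)/(4πk) = 1.372/(4π·0.0221) = 4.940 K/W
  R_aerogel blanket = (1/0.561 − 1/0.690)/(4πk) = 0.3333/(4π·0.0172) = 1.542 K/W
ΣR = 0.001650 + 4.940 + 1.542 = 6.484 K/W
Q = ΔT/ΣR = (-178 °C − 22.8 °C)/6.484 = -31.0 W
(Negative Q ⇒ heat flows inward; heat gain = 31.0 W.)

Q = 31.0 W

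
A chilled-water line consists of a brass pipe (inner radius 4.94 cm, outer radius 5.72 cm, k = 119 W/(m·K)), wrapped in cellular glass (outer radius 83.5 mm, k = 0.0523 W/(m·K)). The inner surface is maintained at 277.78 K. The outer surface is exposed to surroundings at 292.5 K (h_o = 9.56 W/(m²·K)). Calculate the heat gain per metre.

Q' = 10.9 W/m

Series thermal resistances, inner to outer:
  R'_brass = ln(0.0572/0.0494)/(2πk) = 0.1466/(2π·119) = 1.961×10^-4 m·K/W
  R'_cellular glass = ln(0.0835/0.0572)/(2πk) = 0.3783/(2π·0.0523) = 1.151 m·K/W
  R'_conv,out = 1/(2πr h) = 1/(2π·0.0835·9.56) = 0.1994 m·K/W
ΣR = 1.961×10^-4 + 1.151 + 0.1994 = 1.351 m·K/W
Q' = ΔT/ΣR = (277.78 K − 292.5 K)/1.351 = -10.9 W/m
(Negative Q' ⇒ heat flows inward; heat gain = 10.9 W/m.)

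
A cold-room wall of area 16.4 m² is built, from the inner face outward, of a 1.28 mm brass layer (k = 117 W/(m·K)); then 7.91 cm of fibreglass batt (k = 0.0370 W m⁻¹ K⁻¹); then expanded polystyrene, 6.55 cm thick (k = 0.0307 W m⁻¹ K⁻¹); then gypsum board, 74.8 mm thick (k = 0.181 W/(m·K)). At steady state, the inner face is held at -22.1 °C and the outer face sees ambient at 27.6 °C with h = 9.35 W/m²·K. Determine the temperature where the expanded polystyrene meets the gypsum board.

Series thermal resistances, inner to outer:
  R_brass = L/(kA) = 0.00128/(117·16.4) = 6.671×10^-7 K/W
  R_fibreglass batt = L/(kA) = 0.0791/(0.0370·16.4) = 0.1304 K/W
  R_expanded polystyrene = L/(kA) = 0.0655/(0.0307·16.4) = 0.1301 K/W
  R_gypsum board = L/(kA) = 0.0748/(0.181·16.4) = 0.02520 K/W
  R_conv,out = 1/(hA) = 1/(9.35·16.4) = 0.006521 K/W
ΣR = 6.671×10^-7 + 0.1304 + 0.1301 + 0.02520 + 0.006521 = 0.2922 K/W
Q = ΔT/ΣR = (-22.1 °C − 27.6 °C)/0.2922 = -170.1 W
From the inner boundary to the expanded polystyrene/gypsum board interface, ΣR_partial = 0.2605 K/W.
T_interface = T_in − Q·ΣR_partial = -22.1 °C − (-170.1)(0.2605) = 22.2 °C

T = 22.2 °C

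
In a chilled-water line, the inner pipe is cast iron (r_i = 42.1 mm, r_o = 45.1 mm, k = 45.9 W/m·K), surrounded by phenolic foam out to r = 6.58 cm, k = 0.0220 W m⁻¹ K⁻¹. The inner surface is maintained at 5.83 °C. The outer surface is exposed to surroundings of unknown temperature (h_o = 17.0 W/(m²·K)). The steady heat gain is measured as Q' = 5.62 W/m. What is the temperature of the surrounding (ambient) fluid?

Series resistances:
  R'_cast iron = ln(0.0451/0.0421)/(2πk) = 0.06883/(2π·45.9) = 2.387×10^-4 m·K/W
  R'_phenolic foam = ln(0.0658/0.0451)/(2πk) = 0.3777/(2π·0.0220) = 2.733 m·K/W
  R'_conv,out = 1/(2πr h) = 1/(2π·0.0658·17.0) = 0.1423 m·K/W
ΣR = 2.875 m·K/W
ΔT = Q'·ΣR = 5.62 × 2.875 = 16.16 K
Heat flows inward, so T_out = T_in + ΔT = 5.83 + 16.16 = 22.0 °C

T_out = 22.0 °C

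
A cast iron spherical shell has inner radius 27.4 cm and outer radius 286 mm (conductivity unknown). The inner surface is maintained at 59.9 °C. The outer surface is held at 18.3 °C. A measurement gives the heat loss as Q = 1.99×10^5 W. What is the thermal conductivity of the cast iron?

ΣR = ΔT/Q = |59.9 − 18.3|/1.99×10^5 = 2.090×10^-4 K/W
(1/r₁−1/r₂)/(4πk) = 2.090×10^-4 ⇒ k = 0.1531/(4π·2.090×10^-4) = 58.3 W/m·K

k = 58.3 W/m·K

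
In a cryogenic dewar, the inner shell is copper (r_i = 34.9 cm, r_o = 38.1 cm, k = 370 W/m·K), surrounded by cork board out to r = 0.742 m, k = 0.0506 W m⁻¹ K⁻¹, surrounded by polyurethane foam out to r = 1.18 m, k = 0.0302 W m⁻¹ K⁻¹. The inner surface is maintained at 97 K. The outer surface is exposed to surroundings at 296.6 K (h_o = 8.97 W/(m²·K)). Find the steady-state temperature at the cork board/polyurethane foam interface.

T = 217.3 K

Resistance network (inner→outer):
  R_copper = (1/0.349 − 1/0.381)/(4πk) = 0.2407/(4π·370) = 5.176×10^-5 K/W
  R_cork board = (1/0.381 − 1/0.742)/(4πk) = 1.277/(4π·0.0506) = 2.008 K/W
  R_polyurethane foam = (1/0.742 − 1/1.18)/(4πk) = 0.5003/(4π·0.0302) = 1.318 K/W
  R_conv,out = 1/(4πr²h) = 1/(4π·1.18²·8.97) = 0.006371 K/W
ΣR = 5.176×10^-5 + 2.008 + 1.318 + 0.006371 = 3.332 K/W
Q = ΔT/ΣR = (97 K − 296.6 K)/3.332 = -59.90 W
From the inner boundary to the cork board/polyurethane foam interface, ΣR_partial = 2.008 K/W.
T_interface = T_in − Q·ΣR_partial = 97 K − (-59.90)(2.008) = 217.3 K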